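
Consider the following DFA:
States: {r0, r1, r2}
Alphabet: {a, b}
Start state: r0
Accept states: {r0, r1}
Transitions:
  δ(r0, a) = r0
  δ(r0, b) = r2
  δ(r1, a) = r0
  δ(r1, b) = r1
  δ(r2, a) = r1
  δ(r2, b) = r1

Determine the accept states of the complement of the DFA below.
Complement accept states = All states \ Original accept states
= {r0, r1, r2} \ {r0, r1}
{r2}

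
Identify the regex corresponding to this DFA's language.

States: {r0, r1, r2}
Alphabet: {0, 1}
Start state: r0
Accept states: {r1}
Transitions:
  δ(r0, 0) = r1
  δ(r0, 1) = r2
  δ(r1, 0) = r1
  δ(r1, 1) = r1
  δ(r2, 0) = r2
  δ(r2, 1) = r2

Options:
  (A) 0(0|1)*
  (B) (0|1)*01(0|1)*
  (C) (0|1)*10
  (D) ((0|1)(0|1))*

Check each option against the DFA on short strings; one disagreement eliminates an option:
  (A) 0(0|1)*: agrees with the DFA on every string of length ≤ 6
  (B) (0|1)*01(0|1)*: on '0' the DFA goes r0 → r1 and accepts (r1 ∈ Accept), but the regex does not match it → eliminate
  (C) (0|1)*10: on '0' the DFA goes r0 → r1 and accepts (r1 ∈ Accept), but the regex does not match it → eliminate
  (D) ((0|1)(0|1))*: on ε the DFA stays in r0 and rejects (r0 ∉ Accept), but the regex matches it → eliminate
Only (A) is consistent with the DFA.
(A) 0(0|1)*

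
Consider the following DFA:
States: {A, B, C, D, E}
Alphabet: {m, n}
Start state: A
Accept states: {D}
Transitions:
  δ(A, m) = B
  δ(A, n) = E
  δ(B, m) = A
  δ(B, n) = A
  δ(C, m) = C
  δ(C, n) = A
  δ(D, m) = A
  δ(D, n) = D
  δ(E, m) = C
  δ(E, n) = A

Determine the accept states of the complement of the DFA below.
Complement accept states = All states \ Original accept states
= {A, B, C, D, E} \ {D}
{A, B, C, E}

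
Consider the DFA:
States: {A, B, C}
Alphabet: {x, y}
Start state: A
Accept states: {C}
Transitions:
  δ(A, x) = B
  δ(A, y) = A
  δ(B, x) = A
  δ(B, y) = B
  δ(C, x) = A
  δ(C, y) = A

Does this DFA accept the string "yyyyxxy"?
Processing string "yyyyxxy":
  A --y--> A
  A --y--> A
  A --y--> A
  A --y--> A
  A --x--> B
  B --x--> A
  A --y--> A
Final state: A
Accept states: {C}
No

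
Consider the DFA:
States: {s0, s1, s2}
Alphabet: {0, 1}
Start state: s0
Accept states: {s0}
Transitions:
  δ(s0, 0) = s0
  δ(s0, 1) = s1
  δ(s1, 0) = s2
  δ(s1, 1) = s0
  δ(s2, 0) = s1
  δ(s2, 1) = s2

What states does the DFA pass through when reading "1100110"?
read '1': s0 → s1
  read '1': s1 → s0
  read '0': s0 → s0
  read '0': s0 → s0
  read '1': s0 → s1
  read '1': s1 → s0
  read '0': s0 → s0
s0 -> s1 -> s0 -> s0 -> s0 -> s1 -> s0 -> s0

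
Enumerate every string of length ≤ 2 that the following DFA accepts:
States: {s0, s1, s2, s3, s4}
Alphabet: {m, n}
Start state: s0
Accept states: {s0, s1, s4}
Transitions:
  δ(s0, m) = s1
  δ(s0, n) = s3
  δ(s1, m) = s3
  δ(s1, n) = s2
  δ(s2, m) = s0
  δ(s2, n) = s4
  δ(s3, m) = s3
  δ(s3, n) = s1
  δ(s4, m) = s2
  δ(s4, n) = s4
ε, m, nn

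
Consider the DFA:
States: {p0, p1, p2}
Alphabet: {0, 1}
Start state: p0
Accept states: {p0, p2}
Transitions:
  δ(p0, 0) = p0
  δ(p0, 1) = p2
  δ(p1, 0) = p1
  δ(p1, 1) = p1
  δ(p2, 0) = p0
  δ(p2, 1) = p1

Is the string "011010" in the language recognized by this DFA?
Processing string "011010":
  p0 --0--> p0
  p0 --1--> p2
  p2 --1--> p1
  p1 --0--> p1
  p1 --1--> p1
  p1 --0--> p1
Final state: p1
Accept states: {p0, p2}
No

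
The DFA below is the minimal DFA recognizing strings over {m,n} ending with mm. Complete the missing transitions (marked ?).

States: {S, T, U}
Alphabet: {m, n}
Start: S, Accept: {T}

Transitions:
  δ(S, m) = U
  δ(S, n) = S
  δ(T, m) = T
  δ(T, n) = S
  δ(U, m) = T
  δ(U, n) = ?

From the language and accept set, identify what each state tracks — S: last symbol not m; T: two trailing m's; U: one trailing m.
Each missing δ(q, a) is the state matching the new tracked value after reading a.
δ(U, n) = S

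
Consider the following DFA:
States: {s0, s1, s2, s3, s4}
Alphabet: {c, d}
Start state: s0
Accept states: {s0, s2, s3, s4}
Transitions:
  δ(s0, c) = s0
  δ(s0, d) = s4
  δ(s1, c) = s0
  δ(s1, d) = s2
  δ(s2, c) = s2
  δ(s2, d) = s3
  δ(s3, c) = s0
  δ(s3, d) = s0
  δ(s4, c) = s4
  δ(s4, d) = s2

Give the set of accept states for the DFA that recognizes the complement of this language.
Complement accept states = All states \ Original accept states
= {s0, s1, s2, s3, s4} \ {s0, s2, s3, s4}
{s1}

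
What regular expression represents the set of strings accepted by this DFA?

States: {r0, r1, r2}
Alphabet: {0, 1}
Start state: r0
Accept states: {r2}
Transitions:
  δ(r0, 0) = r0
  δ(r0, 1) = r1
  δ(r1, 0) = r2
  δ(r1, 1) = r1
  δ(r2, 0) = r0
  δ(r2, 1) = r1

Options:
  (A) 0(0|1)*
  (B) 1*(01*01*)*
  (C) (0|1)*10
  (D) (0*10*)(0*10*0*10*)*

Check each option against the DFA on short strings; one disagreement eliminates an option:
  (A) 0(0|1)*: on '0' the DFA goes r0 → r0 and rejects (r0 ∉ Accept), but the regex matches it → eliminate
  (B) 1*(01*01*)*: on ε the DFA stays in r0 and rejects (r0 ∉ Accept), but the regex matches it → eliminate
  (C) (0|1)*10: agrees with the DFA on every string of length ≤ 6
  (D) (0*10*)(0*10*0*10*)*: on '1' the DFA goes r0 → r1 and rejects (r1 ∉ Accept), but the regex matches it → eliminate
Only (C) is consistent with the DFA.
(C) (0|1)*10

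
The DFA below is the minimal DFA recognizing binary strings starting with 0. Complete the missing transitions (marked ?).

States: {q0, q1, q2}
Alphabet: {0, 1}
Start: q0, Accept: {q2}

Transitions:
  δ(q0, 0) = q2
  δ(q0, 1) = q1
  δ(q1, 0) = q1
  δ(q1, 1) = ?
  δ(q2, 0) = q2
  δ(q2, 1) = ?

From the language and accept set, identify what each state tracks — q0: no input read; q1: started with 1 (dead); q2: started with 0.
Each missing δ(q, a) is the state matching the new tracked value after reading a.
δ(q1, 1) = q1; δ(q2, 1) = q2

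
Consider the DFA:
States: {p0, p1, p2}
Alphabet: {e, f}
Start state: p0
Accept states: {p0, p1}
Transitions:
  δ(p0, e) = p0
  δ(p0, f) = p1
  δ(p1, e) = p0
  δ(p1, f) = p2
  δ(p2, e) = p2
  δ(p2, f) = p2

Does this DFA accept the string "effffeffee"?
Processing string "effffeffee":
  p0 --e--> p0
  p0 --f--> p1
  p1 --f--> p2
  p2 --f--> p2
  p2 --f--> p2
  p2 --e--> p2
  p2 --f--> p2
  p2 --f--> p2
  p2 --e--> p2
  p2 --e--> p2
Final state: p2
Accept states: {p0, p1}
No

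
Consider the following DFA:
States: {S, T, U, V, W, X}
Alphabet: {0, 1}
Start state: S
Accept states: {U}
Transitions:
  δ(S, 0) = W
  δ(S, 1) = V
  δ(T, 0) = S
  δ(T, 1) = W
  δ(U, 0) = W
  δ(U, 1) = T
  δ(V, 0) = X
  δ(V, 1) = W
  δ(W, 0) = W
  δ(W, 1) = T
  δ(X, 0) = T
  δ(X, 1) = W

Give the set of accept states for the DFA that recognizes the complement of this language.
Complement accept states = All states \ Original accept states
= {S, T, U, V, W, X} \ {U}
{S, T, V, W, X}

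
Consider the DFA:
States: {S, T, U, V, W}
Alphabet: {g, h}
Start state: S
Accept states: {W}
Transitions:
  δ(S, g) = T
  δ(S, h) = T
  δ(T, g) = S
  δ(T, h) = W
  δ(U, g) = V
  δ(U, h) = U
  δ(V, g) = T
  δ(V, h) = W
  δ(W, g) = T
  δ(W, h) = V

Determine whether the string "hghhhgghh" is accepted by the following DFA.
Processing string "hghhhgghh":
  S --h--> T
  T --g--> S
  S --h--> T
  T --h--> W
  W --h--> V
  V --g--> T
  T --g--> S
  S --h--> T
  T --h--> W
Final state: W
Accept states: {W}
Yes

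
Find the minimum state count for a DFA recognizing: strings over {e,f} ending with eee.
By Myhill–Nerode, count the distinguishable equivalence classes: 4 classes — one per longest suffix of the input that is a prefix of 'eee' (lengths 0 through 3); only the length-3 class is accepting.
4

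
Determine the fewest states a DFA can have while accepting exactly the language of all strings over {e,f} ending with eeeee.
By Myhill–Nerode, count the distinguishable equivalence classes: 6 classes — one per longest suffix of the input that is a prefix of 'eeeee' (lengths 0 through 5); only the length-5 class is accepting.
6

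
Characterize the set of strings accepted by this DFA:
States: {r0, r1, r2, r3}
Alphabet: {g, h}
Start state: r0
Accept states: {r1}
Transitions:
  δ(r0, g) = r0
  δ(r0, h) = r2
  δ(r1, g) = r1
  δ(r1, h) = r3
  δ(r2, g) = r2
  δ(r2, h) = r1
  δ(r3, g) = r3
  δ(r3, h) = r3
Testing a few strings:
  'h' → reject
  'gg' → reject
  'hgh' → accept
  'gh' → reject
State roles: r0=zero h's; r1=two h's; r2=one h; r3=≥ three h's (dead)
All strings over {g,h} containing exactly two h's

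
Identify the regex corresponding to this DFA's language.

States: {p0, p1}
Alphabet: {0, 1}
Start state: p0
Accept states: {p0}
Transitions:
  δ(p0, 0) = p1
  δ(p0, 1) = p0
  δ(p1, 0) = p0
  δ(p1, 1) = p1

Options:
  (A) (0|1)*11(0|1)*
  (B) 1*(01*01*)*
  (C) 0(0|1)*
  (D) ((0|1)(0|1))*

Check each option against the DFA on short strings; one disagreement eliminates an option:
  (A) (0|1)*11(0|1)*: on ε the DFA stays in p0 and accepts (p0 ∈ Accept), but the regex does not match it → eliminate
  (B) 1*(01*01*)*: agrees with the DFA on every string of length ≤ 6
  (C) 0(0|1)*: on ε the DFA stays in p0 and accepts (p0 ∈ Accept), but the regex does not match it → eliminate
  (D) ((0|1)(0|1))*: on '1' the DFA goes p0 → p0 and accepts (p0 ∈ Accept), but the regex does not match it → eliminate
Only (B) is consistent with the DFA.
(B) 1*(01*01*)*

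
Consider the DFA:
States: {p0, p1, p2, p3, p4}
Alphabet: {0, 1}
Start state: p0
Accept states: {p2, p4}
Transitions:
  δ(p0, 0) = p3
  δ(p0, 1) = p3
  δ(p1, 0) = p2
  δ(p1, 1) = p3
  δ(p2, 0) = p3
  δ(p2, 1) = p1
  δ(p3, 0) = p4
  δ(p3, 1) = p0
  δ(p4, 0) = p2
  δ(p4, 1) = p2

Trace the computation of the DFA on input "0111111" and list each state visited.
read '0': p0 → p3
  read '1': p3 → p0
  read '1': p0 → p3
  read '1': p3 → p0
  read '1': p0 → p3
  read '1': p3 → p0
  read '1': p0 → p3
p0 -> p3 -> p0 -> p3 -> p0 -> p3 -> p0 -> p3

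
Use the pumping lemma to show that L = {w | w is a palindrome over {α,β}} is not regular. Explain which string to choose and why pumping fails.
Assume L is regular with pumping length p. Idea: pumping the leading α-block breaks the symmetry.
Choose s = α^p β α^p (a palindrome of length 2p+1 ≥ p). By the pumping lemma, s = xyz with |xy| ≤ p, |y| > 0, so y = α^k with k > 0 (xy lies entirely in the first α^p). Then xy²z = α^(p+k) β α^p, which is not a palindrome since p+k ≠ p.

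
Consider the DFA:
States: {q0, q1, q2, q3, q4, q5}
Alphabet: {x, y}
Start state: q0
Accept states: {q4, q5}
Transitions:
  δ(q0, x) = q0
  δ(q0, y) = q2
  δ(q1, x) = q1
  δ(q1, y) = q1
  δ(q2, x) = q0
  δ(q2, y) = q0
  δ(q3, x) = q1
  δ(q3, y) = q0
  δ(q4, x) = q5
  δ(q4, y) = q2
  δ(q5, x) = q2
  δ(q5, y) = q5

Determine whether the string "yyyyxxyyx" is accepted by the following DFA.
Processing string "yyyyxxyyx":
  q0 --y--> q2
  q2 --y--> q0
  q0 --y--> q2
  q2 --y--> q0
  q0 --x--> q0
  q0 --x--> q0
  q0 --y--> q2
  q2 --y--> q0
  q0 --x--> q0
Final state: q0
Accept states: {q4, q5}
No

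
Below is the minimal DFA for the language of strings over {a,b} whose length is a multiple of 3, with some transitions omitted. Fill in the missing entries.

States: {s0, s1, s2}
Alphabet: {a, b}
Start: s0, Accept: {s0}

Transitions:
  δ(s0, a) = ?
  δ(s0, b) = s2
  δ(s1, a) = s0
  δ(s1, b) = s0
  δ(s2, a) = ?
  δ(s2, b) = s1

From the language and accept set, identify what each state tracks — s0: length ≡ 0 (mod 3); s1: length ≡ 2 (mod 3); s2: length ≡ 1 (mod 3).
Each missing δ(q, a) is the state matching the new tracked value after reading a.
δ(s0, a) = s2; δ(s2, a) = s1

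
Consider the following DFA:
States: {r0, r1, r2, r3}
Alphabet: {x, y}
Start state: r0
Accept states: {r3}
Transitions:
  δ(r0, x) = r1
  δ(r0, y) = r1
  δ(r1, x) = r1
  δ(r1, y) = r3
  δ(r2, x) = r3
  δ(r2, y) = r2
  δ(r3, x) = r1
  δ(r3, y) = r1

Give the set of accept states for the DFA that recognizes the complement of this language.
Complement accept states = All states \ Original accept states
= {r0, r1, r2, r3} \ {r3}
{r0, r1, r2}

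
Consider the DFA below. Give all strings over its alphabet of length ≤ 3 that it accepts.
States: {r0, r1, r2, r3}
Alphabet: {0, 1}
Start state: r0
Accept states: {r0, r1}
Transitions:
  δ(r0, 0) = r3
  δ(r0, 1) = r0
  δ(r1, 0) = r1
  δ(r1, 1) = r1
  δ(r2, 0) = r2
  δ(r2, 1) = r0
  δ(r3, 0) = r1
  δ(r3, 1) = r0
ε, 1, 00, 01, 11, 000, 001, 011, 100, 101, 111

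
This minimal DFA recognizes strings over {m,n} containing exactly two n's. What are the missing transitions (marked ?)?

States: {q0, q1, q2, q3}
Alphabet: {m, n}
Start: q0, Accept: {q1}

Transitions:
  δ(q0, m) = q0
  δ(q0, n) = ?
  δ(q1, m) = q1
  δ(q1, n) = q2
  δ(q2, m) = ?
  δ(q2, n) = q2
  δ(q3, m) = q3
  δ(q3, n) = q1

From the language and accept set, identify what each state tracks — q0: zero n's; q1: two n's; q2: ≥ three n's (dead); q3: one n.
Each missing δ(q, a) is the state matching the new tracked value after reading a.
δ(q0, n) = q3; δ(q2, m) = q2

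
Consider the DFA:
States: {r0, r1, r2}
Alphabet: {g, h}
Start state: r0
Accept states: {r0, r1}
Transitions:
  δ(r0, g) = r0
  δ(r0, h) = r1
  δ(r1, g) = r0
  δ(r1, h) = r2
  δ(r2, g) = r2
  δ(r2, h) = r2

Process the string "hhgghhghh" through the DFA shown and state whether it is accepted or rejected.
Processing string "hhgghhghh":
  r0 --h--> r1
  r1 --h--> r2
  r2 --g--> r2
  r2 --g--> r2
  r2 --h--> r2
  r2 --h--> r2
  r2 --g--> r2
  r2 --h--> r2
  r2 --h--> r2
Final state: r2
Accept states: {r0, r1}
No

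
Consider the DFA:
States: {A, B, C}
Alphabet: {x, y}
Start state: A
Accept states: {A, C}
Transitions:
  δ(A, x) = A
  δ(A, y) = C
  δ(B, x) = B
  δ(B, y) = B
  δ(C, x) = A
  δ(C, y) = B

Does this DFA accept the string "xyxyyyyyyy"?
Processing string "xyxyyyyyyy":
  A --x--> A
  A --y--> C
  C --x--> A
  A --y--> C
  C --y--> B
  B --y--> B
  B --y--> B
  B --y--> B
  B --y--> B
  B --y--> B
Final state: B
Accept states: {A, C}
No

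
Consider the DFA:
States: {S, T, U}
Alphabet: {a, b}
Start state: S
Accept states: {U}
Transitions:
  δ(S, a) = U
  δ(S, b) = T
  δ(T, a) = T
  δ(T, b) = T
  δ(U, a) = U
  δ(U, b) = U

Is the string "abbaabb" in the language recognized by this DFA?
Processing string "abbaabb":
  S --a--> U
  U --b--> U
  U --b--> U
  U --a--> U
  U --a--> U
  U --b--> U
  U --b--> U
Final state: U
Accept states: {U}
Yes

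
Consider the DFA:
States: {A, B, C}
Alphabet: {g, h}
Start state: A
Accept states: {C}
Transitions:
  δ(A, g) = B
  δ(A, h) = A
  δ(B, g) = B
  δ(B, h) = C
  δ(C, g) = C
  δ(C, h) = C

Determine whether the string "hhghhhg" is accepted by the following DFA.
Processing string "hhghhhg":
  A --h--> A
  A --h--> A
  A --g--> B
  B --h--> C
  C --h--> C
  C --h--> C
  C --g--> C
Final state: C
Accept states: {C}
Yes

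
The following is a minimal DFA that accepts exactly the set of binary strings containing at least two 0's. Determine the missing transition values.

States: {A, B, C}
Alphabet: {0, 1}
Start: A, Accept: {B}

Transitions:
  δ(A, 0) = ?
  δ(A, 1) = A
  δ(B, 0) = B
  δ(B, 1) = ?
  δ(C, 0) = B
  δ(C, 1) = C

From the language and accept set, identify what each state tracks — A: zero 0's seen; B: ≥ two 0's seen; C: one 0 seen.
Each missing δ(q, a) is the state matching the new tracked value after reading a.
δ(A, 0) = C; δ(B, 1) = B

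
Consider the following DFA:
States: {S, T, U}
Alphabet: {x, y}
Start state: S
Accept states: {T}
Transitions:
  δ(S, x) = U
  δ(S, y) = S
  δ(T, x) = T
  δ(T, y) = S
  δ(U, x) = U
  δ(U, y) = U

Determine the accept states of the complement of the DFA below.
Complement accept states = All states \ Original accept states
= {S, T, U} \ {T}
{S, U}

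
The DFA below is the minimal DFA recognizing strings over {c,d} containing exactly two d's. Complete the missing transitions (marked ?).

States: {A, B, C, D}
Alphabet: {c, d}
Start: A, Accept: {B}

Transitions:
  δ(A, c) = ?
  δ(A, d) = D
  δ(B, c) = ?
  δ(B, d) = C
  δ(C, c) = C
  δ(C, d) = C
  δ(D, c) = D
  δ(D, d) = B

From the language and accept set, identify what each state tracks — A: zero d's; B: two d's; C: ≥ three d's (dead); D: one d.
Each missing δ(q, a) is the state matching the new tracked value after reading a.
δ(A, c) = A; δ(B, c) = B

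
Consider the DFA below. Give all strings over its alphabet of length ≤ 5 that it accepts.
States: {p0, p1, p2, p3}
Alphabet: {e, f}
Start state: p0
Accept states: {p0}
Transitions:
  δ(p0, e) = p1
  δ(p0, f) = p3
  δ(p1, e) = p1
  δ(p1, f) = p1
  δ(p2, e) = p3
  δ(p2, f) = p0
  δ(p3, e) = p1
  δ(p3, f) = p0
ε, ff, ffff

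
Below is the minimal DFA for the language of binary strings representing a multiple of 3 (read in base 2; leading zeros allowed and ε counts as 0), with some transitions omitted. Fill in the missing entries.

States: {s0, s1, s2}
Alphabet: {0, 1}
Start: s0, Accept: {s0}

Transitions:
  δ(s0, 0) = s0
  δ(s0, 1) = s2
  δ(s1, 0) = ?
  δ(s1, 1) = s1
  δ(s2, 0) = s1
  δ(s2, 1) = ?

From the language and accept set, identify what each state tracks — s0: value ≡ 0 (mod 3); s1: value ≡ 2 (mod 3); s2: value ≡ 1 (mod 3).
Each missing δ(q, a) is the state matching the new tracked value after reading a.
δ(s1, 0) = s2; δ(s2, 1) = s0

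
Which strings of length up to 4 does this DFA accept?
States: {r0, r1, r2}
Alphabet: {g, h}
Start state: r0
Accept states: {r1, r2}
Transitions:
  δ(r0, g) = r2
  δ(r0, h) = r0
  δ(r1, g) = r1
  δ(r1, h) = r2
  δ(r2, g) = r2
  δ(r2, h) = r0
g, gg, hg, ggg, ghg, hgg, hhg, gggg, gghg, ghgg, ghhg, hggg, hghg, hhgg, hhhg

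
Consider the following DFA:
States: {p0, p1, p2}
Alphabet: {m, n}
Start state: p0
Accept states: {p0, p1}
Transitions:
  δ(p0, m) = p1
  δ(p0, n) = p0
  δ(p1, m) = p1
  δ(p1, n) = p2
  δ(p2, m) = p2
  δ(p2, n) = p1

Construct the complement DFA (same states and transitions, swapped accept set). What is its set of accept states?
Complement accept states = All states \ Original accept states
= {p0, p1, p2} \ {p0, p1}
{p2}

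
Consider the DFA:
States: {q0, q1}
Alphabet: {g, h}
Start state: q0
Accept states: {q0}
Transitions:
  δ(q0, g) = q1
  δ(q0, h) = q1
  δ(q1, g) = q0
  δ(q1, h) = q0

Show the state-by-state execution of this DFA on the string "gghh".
read 'g': q0 → q1
  read 'g': q1 → q0
  read 'h': q0 → q1
  read 'h': q1 → q0
q0 -> q1 -> q0 -> q1 -> q0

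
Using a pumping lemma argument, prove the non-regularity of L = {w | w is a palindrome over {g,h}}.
Assume L is regular with pumping length p. Idea: pumping the leading g-block breaks the symmetry.
Choose s = g^p h g^p (a palindrome of length 2p+1 ≥ p). By the pumping lemma, s = xyz with |xy| ≤ p, |y| > 0, so y = g^k with k > 0 (xy lies entirely in the first g^p). Then xy²z = g^(p+k) h g^p, which is not a palindrome since p+k ≠ p.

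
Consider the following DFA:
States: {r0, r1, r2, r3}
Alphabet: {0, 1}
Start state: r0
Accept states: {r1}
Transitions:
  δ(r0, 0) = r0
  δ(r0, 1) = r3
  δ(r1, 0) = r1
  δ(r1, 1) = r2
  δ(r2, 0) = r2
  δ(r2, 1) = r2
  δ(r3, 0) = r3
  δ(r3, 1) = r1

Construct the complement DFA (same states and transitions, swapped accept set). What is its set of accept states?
Complement accept states = All states \ Original accept states
= {r0, r1, r2, r3} \ {r1}
{r0, r2, r3}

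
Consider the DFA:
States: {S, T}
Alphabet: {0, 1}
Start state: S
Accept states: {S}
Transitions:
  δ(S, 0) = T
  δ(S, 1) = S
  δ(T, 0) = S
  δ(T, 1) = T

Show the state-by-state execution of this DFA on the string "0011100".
read '0': S → T
  read '0': T → S
  read '1': S → S
  read '1': S → S
  read '1': S → S
  read '0': S → T
  read '0': T → S
S -> T -> S -> S -> S -> S -> T -> S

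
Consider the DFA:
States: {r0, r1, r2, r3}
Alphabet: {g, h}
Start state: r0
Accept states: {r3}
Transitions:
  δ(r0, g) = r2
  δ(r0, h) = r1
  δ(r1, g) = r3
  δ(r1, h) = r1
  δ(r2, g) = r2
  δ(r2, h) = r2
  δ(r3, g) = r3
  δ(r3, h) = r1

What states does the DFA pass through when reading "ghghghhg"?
read 'g': r0 → r2
  read 'h': r2 → r2
  read 'g': r2 → r2
  read 'h': r2 → r2
  read 'g': r2 → r2
  read 'h': r2 → r2
  read 'h': r2 → r2
  read 'g': r2 → r2
r0 -> r2 -> r2 -> r2 -> r2 -> r2 -> r2 -> r2 -> r2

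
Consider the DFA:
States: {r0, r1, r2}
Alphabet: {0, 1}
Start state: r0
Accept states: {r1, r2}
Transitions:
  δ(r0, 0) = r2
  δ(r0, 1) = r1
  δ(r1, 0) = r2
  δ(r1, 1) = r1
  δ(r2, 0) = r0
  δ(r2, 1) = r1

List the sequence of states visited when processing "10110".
read '1': r0 → r1
  read '0': r1 → r2
  read '1': r2 → r1
  read '1': r1 → r1
  read '0': r1 → r2
r0 -> r1 -> r2 -> r1 -> r1 -> r2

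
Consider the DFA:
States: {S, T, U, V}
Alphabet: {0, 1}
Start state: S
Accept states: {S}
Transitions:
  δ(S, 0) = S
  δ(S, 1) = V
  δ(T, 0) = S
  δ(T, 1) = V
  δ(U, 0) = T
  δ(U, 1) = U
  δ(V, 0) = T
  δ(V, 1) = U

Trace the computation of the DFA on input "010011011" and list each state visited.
read '0': S → S
  read '1': S → V
  read '0': V → T
  read '0': T → S
  read '1': S → V
  read '1': V → U
  read '0': U → T
  read '1': T → V
  read '1': V → U
S -> S -> V -> T -> S -> V -> U -> T -> V -> U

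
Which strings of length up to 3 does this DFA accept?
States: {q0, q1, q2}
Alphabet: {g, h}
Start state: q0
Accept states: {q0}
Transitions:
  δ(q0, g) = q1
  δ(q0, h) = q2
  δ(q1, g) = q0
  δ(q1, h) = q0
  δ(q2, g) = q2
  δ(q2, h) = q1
ε, gg, gh, hhg, hhh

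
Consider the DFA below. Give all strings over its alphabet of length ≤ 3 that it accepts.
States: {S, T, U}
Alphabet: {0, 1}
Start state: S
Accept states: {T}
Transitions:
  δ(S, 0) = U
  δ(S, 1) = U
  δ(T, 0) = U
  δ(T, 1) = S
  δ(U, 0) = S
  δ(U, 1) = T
01, 11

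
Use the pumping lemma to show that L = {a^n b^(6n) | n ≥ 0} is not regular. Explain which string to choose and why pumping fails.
Assume L is regular with pumping length p. Idea: pumping the a-block breaks the 1:6 ratio.
Choose s = a^p b^(6p) (length 7p ≥ p). By the pumping lemma, s = xyz with |xy| ≤ p, |y| > 0, so y = a^k with k ≥ 1. Then xy²z = a^(p+k) b^(6p). For this to be in L we would need 6p = 6(p+k), i.e. 6k = 0, contradicting k ≥ 1. So xy²z ∉ L.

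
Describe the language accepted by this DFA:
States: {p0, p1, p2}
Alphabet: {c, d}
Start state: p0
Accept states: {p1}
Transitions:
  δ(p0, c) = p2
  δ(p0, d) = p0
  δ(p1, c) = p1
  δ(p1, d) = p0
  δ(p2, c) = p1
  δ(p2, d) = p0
Testing a few strings:
  'cc' → accept
  'd' → reject
  'ccc' → accept
  'cdcd' → reject
State roles: p0=last symbol not c; p1=two trailing c's; p2=one trailing c
All strings over {c,d} ending with cc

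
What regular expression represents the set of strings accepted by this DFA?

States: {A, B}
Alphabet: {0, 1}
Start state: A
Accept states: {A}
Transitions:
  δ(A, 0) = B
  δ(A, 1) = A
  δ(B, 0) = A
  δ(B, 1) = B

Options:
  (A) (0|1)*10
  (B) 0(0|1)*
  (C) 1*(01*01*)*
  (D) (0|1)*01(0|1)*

Check each option against the DFA on short strings; one disagreement eliminates an option:
  (A) (0|1)*10: on ε the DFA stays in A and accepts (A ∈ Accept), but the regex does not match it → eliminate
  (B) 0(0|1)*: on ε the DFA stays in A and accepts (A ∈ Accept), but the regex does not match it → eliminate
  (C) 1*(01*01*)*: agrees with the DFA on every string of length ≤ 6
  (D) (0|1)*01(0|1)*: on ε the DFA stays in A and accepts (A ∈ Accept), but the regex does not match it → eliminate
Only (C) is consistent with the DFA.
(C) 1*(01*01*)*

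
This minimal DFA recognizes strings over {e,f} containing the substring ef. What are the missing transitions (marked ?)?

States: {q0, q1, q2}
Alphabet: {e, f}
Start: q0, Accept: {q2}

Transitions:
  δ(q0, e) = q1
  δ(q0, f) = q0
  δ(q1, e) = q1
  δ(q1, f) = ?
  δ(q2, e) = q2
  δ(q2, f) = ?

From the language and accept set, identify what each state tracks — q0: no e seen yet; q1: seen a e, waiting for f; q2: substring ef seen.
Each missing δ(q, a) is the state matching the new tracked value after reading a.
δ(q1, f) = q2; δ(q2, f) = q2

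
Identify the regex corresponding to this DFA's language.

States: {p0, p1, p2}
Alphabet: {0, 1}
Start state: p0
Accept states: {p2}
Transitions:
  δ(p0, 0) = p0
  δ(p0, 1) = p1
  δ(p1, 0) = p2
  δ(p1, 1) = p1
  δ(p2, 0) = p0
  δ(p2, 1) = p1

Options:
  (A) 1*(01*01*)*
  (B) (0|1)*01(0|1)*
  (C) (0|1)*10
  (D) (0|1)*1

Check each option against the DFA on short strings; one disagreement eliminates an option:
  (A) 1*(01*01*)*: on ε the DFA stays in p0 and rejects (p0 ∉ Accept), but the regex matches it → eliminate
  (B) (0|1)*01(0|1)*: on '01' the DFA goes p0 → p0 → p1 and rejects (p1 ∉ Accept), but the regex matches it → eliminate
  (C) (0|1)*10: agrees with the DFA on every string of length ≤ 6
  (D) (0|1)*1: on '1' the DFA goes p0 → p1 and rejects (p1 ∉ Accept), but the regex matches it → eliminate
Only (C) is consistent with the DFA.
(C) (0|1)*10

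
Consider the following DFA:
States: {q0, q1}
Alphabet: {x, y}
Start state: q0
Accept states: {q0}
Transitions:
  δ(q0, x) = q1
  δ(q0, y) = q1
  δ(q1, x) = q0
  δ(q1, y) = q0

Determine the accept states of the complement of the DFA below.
Complement accept states = All states \ Original accept states
= {q0, q1} \ {q0}
{q1}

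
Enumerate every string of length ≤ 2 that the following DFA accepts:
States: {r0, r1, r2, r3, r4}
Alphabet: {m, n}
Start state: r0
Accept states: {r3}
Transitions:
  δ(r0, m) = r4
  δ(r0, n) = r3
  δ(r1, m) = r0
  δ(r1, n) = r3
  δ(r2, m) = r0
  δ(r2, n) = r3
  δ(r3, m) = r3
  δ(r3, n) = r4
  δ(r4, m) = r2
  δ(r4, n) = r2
n, nm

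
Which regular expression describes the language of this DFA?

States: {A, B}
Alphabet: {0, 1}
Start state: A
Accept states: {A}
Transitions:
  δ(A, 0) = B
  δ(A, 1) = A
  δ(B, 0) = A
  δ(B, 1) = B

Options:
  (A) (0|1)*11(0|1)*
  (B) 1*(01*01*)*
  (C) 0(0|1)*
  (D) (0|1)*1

Check each option against the DFA on short strings; one disagreement eliminates an option:
  (A) (0|1)*11(0|1)*: on ε the DFA stays in A and accepts (A ∈ Accept), but the regex does not match it → eliminate
  (B) 1*(01*01*)*: agrees with the DFA on every string of length ≤ 6
  (C) 0(0|1)*: on ε the DFA stays in A and accepts (A ∈ Accept), but the regex does not match it → eliminate
  (D) (0|1)*1: on ε the DFA stays in A and accepts (A ∈ Accept), but the regex does not match it → eliminate
Only (B) is consistent with the DFA.
(B) 1*(01*01*)*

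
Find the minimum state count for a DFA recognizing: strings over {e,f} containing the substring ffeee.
By Myhill–Nerode, count the distinguishable equivalence classes: 6 classes — one per longest suffix of the input that is a prefix of 'ffeee' (lengths 0 through 4), plus an absorbing 'already seen ffeee' class.
6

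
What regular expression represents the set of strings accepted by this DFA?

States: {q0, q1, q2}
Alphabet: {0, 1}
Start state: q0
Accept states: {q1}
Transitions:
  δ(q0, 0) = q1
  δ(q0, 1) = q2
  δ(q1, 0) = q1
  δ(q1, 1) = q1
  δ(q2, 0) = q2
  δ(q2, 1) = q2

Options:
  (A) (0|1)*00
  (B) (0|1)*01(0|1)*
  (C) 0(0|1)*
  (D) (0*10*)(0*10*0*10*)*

Check each option against the DFA on short strings; one disagreement eliminates an option:
  (A) (0|1)*00: on '0' the DFA goes q0 → q1 and accepts (q1 ∈ Accept), but the regex does not match it → eliminate
  (B) (0|1)*01(0|1)*: on '0' the DFA goes q0 → q1 and accepts (q1 ∈ Accept), but the regex does not match it → eliminate
  (C) 0(0|1)*: agrees with the DFA on every string of length ≤ 6
  (D) (0*10*)(0*10*0*10*)*: on '0' the DFA goes q0 → q1 and accepts (q1 ∈ Accept), but the regex does not match it → eliminate
Only (C) is consistent with the DFA.
(C) 0(0|1)*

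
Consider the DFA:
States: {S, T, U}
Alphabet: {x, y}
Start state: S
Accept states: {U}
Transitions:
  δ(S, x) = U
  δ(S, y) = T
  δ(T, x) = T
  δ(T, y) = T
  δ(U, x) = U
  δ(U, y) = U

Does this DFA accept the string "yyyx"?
Processing string "yyyx":
  S --y--> T
  T --y--> T
  T --y--> T
  T --x--> T
Final state: T
Accept states: {U}
No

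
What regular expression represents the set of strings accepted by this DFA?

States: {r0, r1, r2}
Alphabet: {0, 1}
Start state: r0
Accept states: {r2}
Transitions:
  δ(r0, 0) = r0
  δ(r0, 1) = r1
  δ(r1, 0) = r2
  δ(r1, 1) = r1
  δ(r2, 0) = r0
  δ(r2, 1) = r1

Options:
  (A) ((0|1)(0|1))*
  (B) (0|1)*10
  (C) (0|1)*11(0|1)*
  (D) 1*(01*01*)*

Check each option against the DFA on short strings; one disagreement eliminates an option:
  (A) ((0|1)(0|1))*: on ε the DFA stays in r0 and rejects (r0 ∉ Accept), but the regex matches it → eliminate
  (B) (0|1)*10: agrees with the DFA on every string of length ≤ 6
  (C) (0|1)*11(0|1)*: on '10' the DFA goes r0 → r1 → r2 and accepts (r2 ∈ Accept), but the regex does not match it → eliminate
  (D) 1*(01*01*)*: on ε the DFA stays in r0 and rejects (r0 ∉ Accept), but the regex matches it → eliminate
Only (B) is consistent with the DFA.
(B) (0|1)*10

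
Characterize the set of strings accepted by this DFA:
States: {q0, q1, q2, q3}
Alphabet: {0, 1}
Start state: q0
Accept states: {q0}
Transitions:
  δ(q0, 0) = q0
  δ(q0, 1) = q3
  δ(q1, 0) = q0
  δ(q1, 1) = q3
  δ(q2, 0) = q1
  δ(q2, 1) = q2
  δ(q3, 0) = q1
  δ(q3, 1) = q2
Testing a few strings:
  '1000' → accept
  '0111' → reject
  '001' → reject
  '0010' → reject
State roles: q0=value ≡ 0 (mod 4); q1=value ≡ 2 (mod 4); q2=value ≡ 3 (mod 4); q3=value ≡ 1 (mod 4)
All binary strings representing a multiple of 4 (read in base 2; leading zeros allowed and ε counts as 0)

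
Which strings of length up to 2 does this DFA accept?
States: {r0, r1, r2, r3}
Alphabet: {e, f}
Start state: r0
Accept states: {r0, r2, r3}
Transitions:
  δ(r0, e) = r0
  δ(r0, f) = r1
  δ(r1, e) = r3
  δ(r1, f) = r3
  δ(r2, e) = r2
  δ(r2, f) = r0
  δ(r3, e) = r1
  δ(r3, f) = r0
ε, e, ee, fe, ff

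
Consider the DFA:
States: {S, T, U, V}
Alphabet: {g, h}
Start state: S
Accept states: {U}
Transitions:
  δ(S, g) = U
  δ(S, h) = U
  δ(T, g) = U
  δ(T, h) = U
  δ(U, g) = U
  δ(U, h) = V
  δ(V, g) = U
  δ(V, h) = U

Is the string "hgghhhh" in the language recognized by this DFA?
Processing string "hgghhhh":
  S --h--> U
  U --g--> U
  U --g--> U
  U --h--> V
  V --h--> U
  U --h--> V
  V --h--> U
Final state: U
Accept states: {U}
Yes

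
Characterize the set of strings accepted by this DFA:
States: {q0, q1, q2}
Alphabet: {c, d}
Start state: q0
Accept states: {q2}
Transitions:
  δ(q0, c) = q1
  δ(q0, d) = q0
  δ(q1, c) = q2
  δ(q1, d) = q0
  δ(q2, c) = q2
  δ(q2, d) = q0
Testing a few strings:
  'd' → reject
  'ccc' → accept
  'cddc' → reject
  'ddcc' → accept
State roles: q0=last symbol not c; q1=one trailing c; q2=two trailing c's
All strings over {c,d} ending with cc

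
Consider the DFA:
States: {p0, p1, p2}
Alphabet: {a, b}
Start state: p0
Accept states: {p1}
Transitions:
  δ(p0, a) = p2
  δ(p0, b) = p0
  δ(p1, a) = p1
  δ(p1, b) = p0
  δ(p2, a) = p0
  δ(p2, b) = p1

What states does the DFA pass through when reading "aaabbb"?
read 'a': p0 → p2
  read 'a': p2 → p0
  read 'a': p0 → p2
  read 'b': p2 → p1
  read 'b': p1 → p0
  read 'b': p0 → p0
p0 -> p2 -> p0 -> p2 -> p1 -> p0 -> p0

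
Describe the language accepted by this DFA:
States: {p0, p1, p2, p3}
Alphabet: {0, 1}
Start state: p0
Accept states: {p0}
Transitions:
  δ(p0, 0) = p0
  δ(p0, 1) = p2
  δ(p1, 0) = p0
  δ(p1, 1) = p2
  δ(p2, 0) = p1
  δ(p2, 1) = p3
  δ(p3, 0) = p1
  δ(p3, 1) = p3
Testing a few strings:
  '100' → accept
  '0' → accept
  '00' → accept
  '011' → reject
State roles: p0=value ≡ 0 (mod 4); p1=value ≡ 2 (mod 4); p2=value ≡ 1 (mod 4); p3=value ≡ 3 (mod 4)
All binary strings representing a multiple of 4 (read in base 2; leading zeros allowed and ε counts as 0)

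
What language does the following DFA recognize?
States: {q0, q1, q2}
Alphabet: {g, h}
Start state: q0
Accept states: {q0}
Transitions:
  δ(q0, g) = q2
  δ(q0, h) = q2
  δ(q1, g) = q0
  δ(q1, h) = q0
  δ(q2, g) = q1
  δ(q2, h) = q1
Testing a few strings:
  'hgh' → accept
  'gghh' → reject
  'gggg' → reject
  'gh' → reject
State roles: q0=length ≡ 0 (mod 3); q1=length ≡ 2 (mod 3); q2=length ≡ 1 (mod 3)
All strings over {g,h} whose length is a multiple of 3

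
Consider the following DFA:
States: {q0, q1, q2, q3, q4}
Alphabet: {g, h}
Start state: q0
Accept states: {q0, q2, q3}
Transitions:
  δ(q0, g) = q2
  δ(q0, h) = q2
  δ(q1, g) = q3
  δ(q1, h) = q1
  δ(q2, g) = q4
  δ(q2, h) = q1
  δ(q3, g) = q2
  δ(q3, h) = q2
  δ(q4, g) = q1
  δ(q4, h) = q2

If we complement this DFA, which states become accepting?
Complement accept states = All states \ Original accept states
= {q0, q1, q2, q3, q4} \ {q0, q2, q3}
{q1, q4}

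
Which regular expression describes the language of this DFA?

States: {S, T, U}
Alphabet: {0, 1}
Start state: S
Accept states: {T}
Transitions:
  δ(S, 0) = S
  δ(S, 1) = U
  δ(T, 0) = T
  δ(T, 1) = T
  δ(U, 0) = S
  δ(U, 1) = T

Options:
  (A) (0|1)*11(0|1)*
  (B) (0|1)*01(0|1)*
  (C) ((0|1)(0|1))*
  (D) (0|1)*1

Check each option against the DFA on short strings; one disagreement eliminates an option:
  (A) (0|1)*11(0|1)*: agrees with the DFA on every string of length ≤ 6
  (B) (0|1)*01(0|1)*: on '01' the DFA goes S → S → U and rejects (U ∉ Accept), but the regex matches it → eliminate
  (C) ((0|1)(0|1))*: on ε the DFA stays in S and rejects (S ∉ Accept), but the regex matches it → eliminate
  (D) (0|1)*1: on '1' the DFA goes S → U and rejects (U ∉ Accept), but the regex matches it → eliminate
Only (A) is consistent with the DFA.
(A) (0|1)*11(0|1)*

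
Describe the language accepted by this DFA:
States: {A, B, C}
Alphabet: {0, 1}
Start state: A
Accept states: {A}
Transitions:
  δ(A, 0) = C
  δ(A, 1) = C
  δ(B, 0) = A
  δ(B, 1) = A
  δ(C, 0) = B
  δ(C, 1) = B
Testing a few strings:
  '11' → reject
  '1001' → reject
  '110' → accept
  '0111' → reject
State roles: A=length ≡ 0 (mod 3); B=length ≡ 2 (mod 3); C=length ≡ 1 (mod 3)
All binary strings whose length is a multiple of 3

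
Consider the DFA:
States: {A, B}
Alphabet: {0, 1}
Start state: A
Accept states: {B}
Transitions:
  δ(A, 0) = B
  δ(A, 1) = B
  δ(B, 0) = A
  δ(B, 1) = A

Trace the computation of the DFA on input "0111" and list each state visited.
read '0': A → B
  read '1': B → A
  read '1': A → B
  read '1': B → A
A -> B -> A -> B -> A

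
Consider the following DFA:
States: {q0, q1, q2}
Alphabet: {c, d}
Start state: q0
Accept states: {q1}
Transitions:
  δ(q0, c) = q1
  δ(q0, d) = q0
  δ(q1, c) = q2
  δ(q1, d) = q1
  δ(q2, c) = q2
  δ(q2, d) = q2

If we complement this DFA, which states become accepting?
Complement accept states = All states \ Original accept states
= {q0, q1, q2} \ {q1}
{q0, q2}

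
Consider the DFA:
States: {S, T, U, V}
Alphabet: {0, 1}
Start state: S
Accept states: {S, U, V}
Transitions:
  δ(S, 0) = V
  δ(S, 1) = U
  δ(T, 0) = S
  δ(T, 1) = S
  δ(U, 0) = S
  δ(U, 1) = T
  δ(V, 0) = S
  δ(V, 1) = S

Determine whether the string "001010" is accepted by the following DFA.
Processing string "001010":
  S --0--> V
  V --0--> S
  S --1--> U
  U --0--> S
  S --1--> U
  U --0--> S
Final state: S
Accept states: {S, U, V}
Yes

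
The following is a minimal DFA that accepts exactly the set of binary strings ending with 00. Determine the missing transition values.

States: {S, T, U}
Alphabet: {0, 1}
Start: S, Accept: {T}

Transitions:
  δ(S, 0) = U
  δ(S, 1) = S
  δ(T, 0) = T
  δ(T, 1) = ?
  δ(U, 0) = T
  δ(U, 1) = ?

From the language and accept set, identify what each state tracks — S: last symbol not 0; T: two trailing 0's; U: one trailing 0.
Each missing δ(q, a) is the state matching the new tracked value after reading a.
δ(T, 1) = S; δ(U, 1) = S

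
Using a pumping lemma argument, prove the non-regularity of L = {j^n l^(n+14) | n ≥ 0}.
Assume L is regular with pumping length p. Idea: pumping the j-block breaks the fixed offset of 14.
Choose s = j^p l^(p+14) ∈ L. By the pumping lemma, s = xyz with |xy| ≤ p, |y| > 0, so y = j^k with k ≥ 1. Then xy²z = j^(p+k) l^(p+14). For this to be in L we would need p+14 = (p+k)+14, i.e. k = 0, contradicting k ≥ 1. So xy²z ∉ L.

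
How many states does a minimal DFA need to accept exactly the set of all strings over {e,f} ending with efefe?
By Myhill–Nerode, count the distinguishable equivalence classes: 6 classes — one per longest suffix of the input that is a prefix of 'efefe' (lengths 0 through 5); only the length-5 class is accepting.
6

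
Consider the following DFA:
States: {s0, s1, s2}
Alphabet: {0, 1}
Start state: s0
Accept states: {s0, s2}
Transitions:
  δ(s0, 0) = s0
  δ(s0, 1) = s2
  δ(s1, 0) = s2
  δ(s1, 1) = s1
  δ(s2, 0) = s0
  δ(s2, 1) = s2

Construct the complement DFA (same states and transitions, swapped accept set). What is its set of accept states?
Complement accept states = All states \ Original accept states
= {s0, s1, s2} \ {s0, s2}
{s1}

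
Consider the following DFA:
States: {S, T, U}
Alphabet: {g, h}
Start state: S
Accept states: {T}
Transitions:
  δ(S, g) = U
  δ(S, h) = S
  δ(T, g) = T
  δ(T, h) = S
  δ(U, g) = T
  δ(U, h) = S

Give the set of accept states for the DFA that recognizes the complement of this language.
Complement accept states = All states \ Original accept states
= {S, T, U} \ {T}
{S, U}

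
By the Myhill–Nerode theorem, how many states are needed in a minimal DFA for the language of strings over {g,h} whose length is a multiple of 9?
By Myhill–Nerode, count the distinguishable equivalence classes: 9 classes — one per residue of the length mod 9; class i is distinguished from class j by any string of length (9 − i) mod 9.
9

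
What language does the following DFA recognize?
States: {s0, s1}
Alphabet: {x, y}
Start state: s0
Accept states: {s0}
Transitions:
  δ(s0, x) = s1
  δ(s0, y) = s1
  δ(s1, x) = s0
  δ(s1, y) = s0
Testing a few strings:
  'yyy' → reject
  'y' → reject
  'x' → reject
  'yxx' → reject
State roles: s0=even length so far; s1=odd length so far
All strings over {x,y} of even length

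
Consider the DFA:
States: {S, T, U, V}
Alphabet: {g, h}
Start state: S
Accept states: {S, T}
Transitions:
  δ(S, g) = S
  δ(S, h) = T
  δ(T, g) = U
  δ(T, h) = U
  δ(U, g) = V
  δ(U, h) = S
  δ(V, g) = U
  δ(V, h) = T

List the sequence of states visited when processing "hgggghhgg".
read 'h': S → T
  read 'g': T → U
  read 'g': U → V
  read 'g': V → U
  read 'g': U → V
  read 'h': V → T
  read 'h': T → U
  read 'g': U → V
  read 'g': V → U
S -> T -> U -> V -> U -> V -> T -> U -> V -> U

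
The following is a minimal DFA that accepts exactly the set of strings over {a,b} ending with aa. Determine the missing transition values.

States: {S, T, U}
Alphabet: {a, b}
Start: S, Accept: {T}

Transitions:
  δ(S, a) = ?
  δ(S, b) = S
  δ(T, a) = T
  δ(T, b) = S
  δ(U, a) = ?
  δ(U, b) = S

From the language and accept set, identify what each state tracks — S: last symbol not a; T: two trailing a's; U: one trailing a.
Each missing δ(q, a) is the state matching the new tracked value after reading a.
δ(S, a) = U; δ(U, a) = T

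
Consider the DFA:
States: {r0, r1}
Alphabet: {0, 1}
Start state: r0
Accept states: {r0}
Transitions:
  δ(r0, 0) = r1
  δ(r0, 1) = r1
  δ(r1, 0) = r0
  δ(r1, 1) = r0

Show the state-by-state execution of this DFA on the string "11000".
read '1': r0 → r1
  read '1': r1 → r0
  read '0': r0 → r1
  read '0': r1 → r0
  read '0': r0 → r1
r0 -> r1 -> r0 -> r1 -> r0 -> r1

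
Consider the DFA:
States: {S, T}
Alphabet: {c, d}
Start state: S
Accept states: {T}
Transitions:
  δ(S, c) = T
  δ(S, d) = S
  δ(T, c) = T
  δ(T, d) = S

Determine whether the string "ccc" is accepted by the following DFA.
Processing string "ccc":
  S --c--> T
  T --c--> T
  T --c--> T
Final state: T
Accept states: {T}
Yes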